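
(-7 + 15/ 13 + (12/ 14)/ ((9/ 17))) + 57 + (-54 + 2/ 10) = -1402/ 1365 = -1.03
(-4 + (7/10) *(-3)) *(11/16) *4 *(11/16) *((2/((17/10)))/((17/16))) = -7381/578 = -12.77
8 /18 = 4 /9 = 0.44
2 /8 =1 /4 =0.25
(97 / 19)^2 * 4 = 37636 / 361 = 104.25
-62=-62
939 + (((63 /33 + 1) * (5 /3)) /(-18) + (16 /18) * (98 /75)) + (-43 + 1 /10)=1480037 /1650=896.99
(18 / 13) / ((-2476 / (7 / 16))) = -63 / 257504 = -0.00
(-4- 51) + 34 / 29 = -1561 / 29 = -53.83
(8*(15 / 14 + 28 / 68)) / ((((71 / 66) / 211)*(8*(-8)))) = -36.36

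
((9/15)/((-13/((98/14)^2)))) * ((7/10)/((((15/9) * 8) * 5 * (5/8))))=-3087/81250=-0.04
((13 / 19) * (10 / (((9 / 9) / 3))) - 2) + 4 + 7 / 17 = 7409 / 323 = 22.94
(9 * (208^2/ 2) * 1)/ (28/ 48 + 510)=2336256/ 6127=381.31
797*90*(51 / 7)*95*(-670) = -232846339500 / 7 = -33263762785.71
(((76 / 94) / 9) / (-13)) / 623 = -38 / 3425877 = -0.00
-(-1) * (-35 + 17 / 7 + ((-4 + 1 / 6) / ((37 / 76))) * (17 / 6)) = -127927 / 2331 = -54.88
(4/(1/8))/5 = 32/5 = 6.40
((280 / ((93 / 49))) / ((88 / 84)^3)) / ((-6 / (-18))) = 15882615 / 41261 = 384.93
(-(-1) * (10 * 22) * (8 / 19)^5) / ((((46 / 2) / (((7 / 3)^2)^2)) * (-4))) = -4327178240 / 4612972437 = -0.94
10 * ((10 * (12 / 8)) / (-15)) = -10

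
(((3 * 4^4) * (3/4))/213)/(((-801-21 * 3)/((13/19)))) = -26/12141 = -0.00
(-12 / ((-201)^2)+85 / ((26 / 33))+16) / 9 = 43377103 / 3151278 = 13.76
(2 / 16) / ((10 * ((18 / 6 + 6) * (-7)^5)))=-1 / 12101040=-0.00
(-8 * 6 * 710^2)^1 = -24196800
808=808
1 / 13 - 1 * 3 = -38 / 13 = -2.92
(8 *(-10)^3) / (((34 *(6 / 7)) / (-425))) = 350000 / 3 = 116666.67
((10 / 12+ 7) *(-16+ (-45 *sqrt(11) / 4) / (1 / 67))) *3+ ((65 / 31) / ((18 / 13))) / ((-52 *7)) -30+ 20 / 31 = -141705 *sqrt(11) / 8 -6333329 / 15624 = -59153.15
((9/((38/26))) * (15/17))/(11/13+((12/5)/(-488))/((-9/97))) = 6.04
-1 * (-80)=80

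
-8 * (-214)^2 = -366368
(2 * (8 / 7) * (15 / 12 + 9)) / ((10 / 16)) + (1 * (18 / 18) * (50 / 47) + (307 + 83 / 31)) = 17757834 / 50995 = 348.23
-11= -11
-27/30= -0.90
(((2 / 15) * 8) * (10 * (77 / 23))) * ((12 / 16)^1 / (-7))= -88 / 23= -3.83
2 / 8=1 / 4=0.25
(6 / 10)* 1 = 3 / 5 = 0.60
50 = 50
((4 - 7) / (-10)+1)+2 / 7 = 111 / 70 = 1.59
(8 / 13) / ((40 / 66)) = 66 / 65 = 1.02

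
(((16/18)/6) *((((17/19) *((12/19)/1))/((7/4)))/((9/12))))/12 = 1088/204687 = 0.01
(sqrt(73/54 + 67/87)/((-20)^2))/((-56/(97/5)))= -97* sqrt(578202)/58464000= -0.00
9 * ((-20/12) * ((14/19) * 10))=-2100/19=-110.53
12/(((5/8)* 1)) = 96/5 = 19.20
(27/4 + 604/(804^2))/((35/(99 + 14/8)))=31404581/1616040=19.43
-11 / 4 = -2.75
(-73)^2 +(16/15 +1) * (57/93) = 79954/15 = 5330.27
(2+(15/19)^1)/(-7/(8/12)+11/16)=-848/2983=-0.28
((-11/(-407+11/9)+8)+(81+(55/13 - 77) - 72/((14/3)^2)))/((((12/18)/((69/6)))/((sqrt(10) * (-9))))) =-1700974269 * sqrt(10)/845936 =-6358.58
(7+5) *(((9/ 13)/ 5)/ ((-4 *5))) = -27/ 325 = -0.08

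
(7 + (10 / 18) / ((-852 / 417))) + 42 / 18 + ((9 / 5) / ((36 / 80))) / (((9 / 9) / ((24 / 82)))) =1072289 / 104796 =10.23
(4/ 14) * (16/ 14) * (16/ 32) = 8/ 49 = 0.16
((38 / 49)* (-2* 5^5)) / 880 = -11875 / 2156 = -5.51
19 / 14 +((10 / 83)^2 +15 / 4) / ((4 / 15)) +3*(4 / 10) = 64325923 / 3857840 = 16.67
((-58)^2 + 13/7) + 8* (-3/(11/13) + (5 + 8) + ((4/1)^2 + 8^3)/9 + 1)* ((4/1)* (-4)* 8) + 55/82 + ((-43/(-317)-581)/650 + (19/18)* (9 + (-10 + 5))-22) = -394782102961717/5854498650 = -67432.26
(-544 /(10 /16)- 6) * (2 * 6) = -52584 /5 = -10516.80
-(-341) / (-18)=-341 / 18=-18.94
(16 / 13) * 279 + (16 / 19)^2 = 1614832 / 4693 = 344.09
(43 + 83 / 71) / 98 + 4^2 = 16.45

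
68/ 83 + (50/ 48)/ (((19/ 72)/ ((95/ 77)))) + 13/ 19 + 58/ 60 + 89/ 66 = 15826028/ 1821435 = 8.69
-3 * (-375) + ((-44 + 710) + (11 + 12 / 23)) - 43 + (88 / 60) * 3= 202851 / 115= 1763.92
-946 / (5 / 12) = -11352 / 5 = -2270.40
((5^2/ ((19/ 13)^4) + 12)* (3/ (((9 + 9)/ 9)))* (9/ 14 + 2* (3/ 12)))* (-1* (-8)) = 31239456/ 130321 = 239.71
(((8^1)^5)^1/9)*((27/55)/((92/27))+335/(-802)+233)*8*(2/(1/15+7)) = 10315710660608/5377009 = 1918484.92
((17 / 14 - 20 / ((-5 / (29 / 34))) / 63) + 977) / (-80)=-2095451 / 171360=-12.23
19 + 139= 158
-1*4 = -4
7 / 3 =2.33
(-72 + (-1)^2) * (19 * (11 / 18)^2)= -163229 / 324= -503.79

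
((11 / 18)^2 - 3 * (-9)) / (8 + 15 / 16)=35476 / 11583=3.06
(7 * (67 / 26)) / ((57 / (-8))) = -1876 / 741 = -2.53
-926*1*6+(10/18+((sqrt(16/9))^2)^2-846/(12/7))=-979417/162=-6045.78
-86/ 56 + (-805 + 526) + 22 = -7239/ 28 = -258.54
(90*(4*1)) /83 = 360 /83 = 4.34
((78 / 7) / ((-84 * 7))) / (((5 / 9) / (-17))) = 0.58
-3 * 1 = -3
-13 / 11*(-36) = 468 / 11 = 42.55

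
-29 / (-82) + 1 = 111 / 82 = 1.35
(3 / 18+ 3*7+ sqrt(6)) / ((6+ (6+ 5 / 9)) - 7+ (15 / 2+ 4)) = 18*sqrt(6) / 307+ 381 / 307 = 1.38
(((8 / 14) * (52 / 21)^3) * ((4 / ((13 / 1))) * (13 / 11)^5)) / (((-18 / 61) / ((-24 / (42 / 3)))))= 35.75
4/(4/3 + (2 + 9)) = 12/37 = 0.32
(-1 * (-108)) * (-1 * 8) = -864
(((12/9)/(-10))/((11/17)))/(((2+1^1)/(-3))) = 34/165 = 0.21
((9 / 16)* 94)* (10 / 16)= 2115 / 64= 33.05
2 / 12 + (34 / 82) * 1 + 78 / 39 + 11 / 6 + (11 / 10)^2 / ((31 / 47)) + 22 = 3590467 / 127100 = 28.25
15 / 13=1.15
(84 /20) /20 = 21 /100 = 0.21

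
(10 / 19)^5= 100000 / 2476099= 0.04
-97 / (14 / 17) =-1649 / 14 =-117.79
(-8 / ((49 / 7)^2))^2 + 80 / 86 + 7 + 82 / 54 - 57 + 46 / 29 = -3713625581 / 80839269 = -45.94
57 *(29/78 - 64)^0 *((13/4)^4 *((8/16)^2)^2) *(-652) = -265360251/1024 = -259140.87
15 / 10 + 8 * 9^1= 73.50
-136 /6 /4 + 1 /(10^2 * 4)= -6797 /1200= -5.66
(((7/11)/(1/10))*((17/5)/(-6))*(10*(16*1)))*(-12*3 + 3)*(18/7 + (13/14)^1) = 66640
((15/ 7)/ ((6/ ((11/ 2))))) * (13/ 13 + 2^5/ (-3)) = -1595/ 84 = -18.99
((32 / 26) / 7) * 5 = 80 / 91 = 0.88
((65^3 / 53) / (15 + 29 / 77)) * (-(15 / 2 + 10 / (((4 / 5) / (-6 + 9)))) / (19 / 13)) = -12370483125 / 1192288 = -10375.42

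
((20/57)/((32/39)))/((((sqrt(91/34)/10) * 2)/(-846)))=-1105.68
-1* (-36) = 36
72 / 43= 1.67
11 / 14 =0.79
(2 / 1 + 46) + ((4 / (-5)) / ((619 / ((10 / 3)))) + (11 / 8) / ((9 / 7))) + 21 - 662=-591.93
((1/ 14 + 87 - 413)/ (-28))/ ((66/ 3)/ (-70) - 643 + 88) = -22815/ 1088416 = -0.02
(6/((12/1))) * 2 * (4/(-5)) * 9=-7.20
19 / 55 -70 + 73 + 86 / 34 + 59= 60658 / 935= 64.87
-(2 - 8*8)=62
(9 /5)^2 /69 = 27 /575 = 0.05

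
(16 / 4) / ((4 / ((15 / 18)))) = 5 / 6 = 0.83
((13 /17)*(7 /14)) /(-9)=-13 /306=-0.04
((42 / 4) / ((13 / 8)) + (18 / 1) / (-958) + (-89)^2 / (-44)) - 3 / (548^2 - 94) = -2379606246079 / 13708989580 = -173.58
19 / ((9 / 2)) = 38 / 9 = 4.22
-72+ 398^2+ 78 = 158410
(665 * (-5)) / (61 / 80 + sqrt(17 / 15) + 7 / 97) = 29491686000 / 4640309 - 40044704000 * sqrt(255) / 78885253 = -1750.69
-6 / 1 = -6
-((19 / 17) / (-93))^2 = -361 / 2499561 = -0.00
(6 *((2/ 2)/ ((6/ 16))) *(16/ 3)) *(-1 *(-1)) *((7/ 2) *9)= 2688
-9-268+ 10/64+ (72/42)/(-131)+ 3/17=-138021447/498848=-276.68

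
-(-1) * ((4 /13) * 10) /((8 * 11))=5 /143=0.03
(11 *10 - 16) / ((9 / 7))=658 / 9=73.11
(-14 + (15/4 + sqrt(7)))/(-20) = 41/80 -sqrt(7)/20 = 0.38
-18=-18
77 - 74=3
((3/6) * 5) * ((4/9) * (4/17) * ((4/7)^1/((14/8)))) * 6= 1280/2499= 0.51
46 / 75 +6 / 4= 317 / 150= 2.11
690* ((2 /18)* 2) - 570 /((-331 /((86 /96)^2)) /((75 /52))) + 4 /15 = 1713965323 /11015680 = 155.59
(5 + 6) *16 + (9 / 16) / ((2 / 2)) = 2825 / 16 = 176.56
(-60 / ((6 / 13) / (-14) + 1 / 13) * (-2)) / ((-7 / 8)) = -3120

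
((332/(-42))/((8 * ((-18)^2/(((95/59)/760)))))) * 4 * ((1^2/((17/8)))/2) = -83/13648824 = -0.00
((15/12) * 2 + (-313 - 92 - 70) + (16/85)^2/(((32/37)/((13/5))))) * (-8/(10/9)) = 614347722/180625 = 3401.23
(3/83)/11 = 3/913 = 0.00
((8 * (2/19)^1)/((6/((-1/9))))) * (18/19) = -16/1083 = -0.01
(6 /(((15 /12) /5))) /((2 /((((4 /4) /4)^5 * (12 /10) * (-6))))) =-27 /320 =-0.08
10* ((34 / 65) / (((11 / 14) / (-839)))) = -798728 / 143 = -5585.51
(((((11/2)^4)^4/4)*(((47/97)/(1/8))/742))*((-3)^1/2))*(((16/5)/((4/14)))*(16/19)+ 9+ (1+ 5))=-15037554544882488981021/448104366080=-33558152259.11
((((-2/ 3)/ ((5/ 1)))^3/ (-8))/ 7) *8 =8/ 23625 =0.00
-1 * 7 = -7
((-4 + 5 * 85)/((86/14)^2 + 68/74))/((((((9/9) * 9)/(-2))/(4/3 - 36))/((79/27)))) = 245.50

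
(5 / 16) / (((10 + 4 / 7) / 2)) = 35 / 592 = 0.06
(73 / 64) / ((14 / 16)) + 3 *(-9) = -1439 / 56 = -25.70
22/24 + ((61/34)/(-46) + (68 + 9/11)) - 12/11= 1770419/25806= 68.60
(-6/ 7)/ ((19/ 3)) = -18/ 133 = -0.14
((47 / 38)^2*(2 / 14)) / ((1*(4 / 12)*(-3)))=-2209 / 10108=-0.22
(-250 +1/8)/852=-1999/6816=-0.29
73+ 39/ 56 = 4127/ 56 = 73.70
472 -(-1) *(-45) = 427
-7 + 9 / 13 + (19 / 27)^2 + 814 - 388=3982117 / 9477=420.19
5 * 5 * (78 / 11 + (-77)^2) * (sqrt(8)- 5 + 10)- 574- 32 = 3264850 * sqrt(2) / 11 + 8155459 / 11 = 1161150.38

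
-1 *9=-9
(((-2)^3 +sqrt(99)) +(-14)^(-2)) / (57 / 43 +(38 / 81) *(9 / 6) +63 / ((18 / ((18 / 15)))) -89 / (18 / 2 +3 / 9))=9096435 / 3761989 -487620 *sqrt(11) / 537427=-0.59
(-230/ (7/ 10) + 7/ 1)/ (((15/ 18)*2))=-6753/ 35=-192.94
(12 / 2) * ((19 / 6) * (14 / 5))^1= 266 / 5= 53.20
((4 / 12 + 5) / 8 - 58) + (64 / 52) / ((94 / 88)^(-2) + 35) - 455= -527802733 / 1030263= -512.30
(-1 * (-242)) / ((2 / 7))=847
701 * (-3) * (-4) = 8412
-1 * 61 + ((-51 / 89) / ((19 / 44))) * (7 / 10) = -523609 / 8455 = -61.93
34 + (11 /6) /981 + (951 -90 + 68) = 5668229 /5886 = 963.00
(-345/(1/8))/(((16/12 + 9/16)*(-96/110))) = 151800/91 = 1668.13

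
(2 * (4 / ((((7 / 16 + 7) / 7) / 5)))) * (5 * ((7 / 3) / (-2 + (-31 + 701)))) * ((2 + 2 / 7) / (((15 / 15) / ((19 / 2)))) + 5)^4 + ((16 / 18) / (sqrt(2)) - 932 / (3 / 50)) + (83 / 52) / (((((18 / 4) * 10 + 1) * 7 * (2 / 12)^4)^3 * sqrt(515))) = 319341.42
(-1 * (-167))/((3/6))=334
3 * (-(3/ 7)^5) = -729/ 16807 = -0.04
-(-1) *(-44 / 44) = -1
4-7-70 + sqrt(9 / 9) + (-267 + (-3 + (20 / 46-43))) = -8845 / 23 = -384.57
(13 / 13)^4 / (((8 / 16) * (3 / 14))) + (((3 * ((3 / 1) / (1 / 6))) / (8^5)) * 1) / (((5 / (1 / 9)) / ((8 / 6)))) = 573443 / 61440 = 9.33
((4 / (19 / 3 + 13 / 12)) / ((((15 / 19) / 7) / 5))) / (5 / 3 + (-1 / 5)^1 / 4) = 127680 / 8633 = 14.79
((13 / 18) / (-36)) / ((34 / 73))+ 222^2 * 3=3257474315 / 22032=147851.96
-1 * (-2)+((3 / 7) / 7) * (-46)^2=6446 / 49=131.55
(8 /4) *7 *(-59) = -826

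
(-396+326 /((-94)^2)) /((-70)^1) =349873 /61852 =5.66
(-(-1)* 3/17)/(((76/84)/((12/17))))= 756/5491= 0.14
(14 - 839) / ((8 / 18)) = -7425 / 4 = -1856.25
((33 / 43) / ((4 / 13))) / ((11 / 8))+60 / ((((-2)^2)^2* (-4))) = 603 / 688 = 0.88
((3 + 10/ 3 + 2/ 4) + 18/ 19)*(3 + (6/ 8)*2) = 35.01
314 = 314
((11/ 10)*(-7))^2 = 59.29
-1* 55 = -55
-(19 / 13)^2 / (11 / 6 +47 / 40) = -120 / 169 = -0.71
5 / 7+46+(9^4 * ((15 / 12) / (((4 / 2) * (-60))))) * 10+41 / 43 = -3061867 / 4816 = -635.77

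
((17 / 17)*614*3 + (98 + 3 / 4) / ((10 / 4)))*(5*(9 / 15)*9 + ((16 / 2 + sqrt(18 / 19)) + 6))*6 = 33867*sqrt(38) / 19 + 462849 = 473836.91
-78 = -78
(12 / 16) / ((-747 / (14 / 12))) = -7 / 5976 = -0.00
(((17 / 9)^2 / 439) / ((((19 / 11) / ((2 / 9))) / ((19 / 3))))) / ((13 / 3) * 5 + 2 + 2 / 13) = 82654 / 297308799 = 0.00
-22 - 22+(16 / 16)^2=-43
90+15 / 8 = 735 / 8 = 91.88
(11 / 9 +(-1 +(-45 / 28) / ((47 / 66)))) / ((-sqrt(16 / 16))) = 12049 / 5922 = 2.03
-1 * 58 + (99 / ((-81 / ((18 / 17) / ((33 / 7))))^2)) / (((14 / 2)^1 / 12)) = -4978202 / 85833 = -58.00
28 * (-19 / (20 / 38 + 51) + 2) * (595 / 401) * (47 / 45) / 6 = 125048294 / 10599633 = 11.80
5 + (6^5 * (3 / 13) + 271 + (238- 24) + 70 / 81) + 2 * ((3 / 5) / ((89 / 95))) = 2286.61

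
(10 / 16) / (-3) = -5 / 24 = -0.21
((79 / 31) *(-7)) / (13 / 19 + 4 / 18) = -94563 / 4805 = -19.68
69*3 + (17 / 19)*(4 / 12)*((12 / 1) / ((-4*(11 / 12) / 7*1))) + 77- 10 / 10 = 57719 / 209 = 276.17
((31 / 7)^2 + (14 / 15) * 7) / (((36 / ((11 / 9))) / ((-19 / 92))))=-0.18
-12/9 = -4/3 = -1.33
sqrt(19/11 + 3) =2 * sqrt(143)/11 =2.17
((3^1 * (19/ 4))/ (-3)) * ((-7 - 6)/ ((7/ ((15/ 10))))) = 741/ 56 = 13.23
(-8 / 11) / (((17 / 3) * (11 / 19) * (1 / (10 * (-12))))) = 26.60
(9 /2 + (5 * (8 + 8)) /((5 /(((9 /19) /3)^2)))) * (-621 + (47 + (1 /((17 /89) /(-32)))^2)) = 14051118033 /104329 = 134680.85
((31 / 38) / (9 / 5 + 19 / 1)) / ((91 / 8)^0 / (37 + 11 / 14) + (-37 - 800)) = -81995 / 1749783568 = -0.00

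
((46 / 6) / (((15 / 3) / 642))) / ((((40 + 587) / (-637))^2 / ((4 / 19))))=213.91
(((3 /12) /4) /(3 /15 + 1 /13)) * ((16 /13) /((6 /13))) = 65 /108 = 0.60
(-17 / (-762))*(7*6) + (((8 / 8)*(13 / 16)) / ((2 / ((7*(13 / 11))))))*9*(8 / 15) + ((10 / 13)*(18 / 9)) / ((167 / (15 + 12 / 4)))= 1045414813 / 60657740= 17.23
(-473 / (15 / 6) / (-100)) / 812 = 473 / 203000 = 0.00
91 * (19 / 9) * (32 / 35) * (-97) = -766688 / 45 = -17037.51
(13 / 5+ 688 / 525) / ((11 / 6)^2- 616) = -0.01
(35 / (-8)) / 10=-7 / 16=-0.44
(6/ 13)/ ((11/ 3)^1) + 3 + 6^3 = 31335/ 143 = 219.13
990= 990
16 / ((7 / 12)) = 192 / 7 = 27.43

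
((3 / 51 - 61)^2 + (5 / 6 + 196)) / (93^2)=6781085 / 14997366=0.45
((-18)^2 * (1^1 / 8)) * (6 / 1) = 243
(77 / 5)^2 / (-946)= -539 / 2150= -0.25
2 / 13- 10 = -128 / 13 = -9.85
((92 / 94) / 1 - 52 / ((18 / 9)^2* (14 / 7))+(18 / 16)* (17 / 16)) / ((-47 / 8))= 26025 / 35344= 0.74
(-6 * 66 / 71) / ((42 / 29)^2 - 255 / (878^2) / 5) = -85577374608 / 32181850145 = -2.66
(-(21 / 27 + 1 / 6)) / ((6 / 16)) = -68 / 27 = -2.52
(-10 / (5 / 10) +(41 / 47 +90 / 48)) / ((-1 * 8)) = 6487 / 3008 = 2.16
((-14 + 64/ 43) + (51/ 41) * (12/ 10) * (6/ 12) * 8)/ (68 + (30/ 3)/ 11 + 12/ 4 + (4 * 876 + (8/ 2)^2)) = -634238/ 348289465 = -0.00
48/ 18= 8/ 3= 2.67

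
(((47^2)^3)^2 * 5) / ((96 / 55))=31952657854960859016275 / 96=332840185989175614752.86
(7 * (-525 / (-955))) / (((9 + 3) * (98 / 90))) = 225 / 764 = 0.29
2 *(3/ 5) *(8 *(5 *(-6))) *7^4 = -691488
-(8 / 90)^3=-64 / 91125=-0.00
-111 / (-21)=37 / 7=5.29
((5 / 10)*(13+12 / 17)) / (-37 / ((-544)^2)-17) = -2028032 / 5030949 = -0.40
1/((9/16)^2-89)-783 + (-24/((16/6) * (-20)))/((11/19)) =-782.23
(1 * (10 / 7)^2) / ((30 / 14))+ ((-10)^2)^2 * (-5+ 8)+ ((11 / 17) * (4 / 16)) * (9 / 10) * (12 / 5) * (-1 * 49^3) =-198259813 / 17850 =-11106.99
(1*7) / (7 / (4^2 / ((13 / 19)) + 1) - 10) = -2219 / 3079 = -0.72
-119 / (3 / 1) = -119 / 3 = -39.67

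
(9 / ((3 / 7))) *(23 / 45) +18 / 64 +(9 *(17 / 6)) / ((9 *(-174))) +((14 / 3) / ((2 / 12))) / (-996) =38023547 / 3466080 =10.97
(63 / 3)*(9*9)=1701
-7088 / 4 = -1772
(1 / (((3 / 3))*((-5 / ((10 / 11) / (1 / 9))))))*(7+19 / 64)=-4203 / 352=-11.94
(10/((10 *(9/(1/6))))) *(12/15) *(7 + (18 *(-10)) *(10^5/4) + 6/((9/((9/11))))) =-98999834/1485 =-66666.55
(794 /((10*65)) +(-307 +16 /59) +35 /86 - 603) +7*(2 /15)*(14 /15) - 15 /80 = -107739035143 /118731600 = -907.42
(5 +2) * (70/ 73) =490/ 73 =6.71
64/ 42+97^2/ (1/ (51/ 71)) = 6760.10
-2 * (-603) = 1206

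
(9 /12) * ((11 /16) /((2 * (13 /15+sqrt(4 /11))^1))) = 70785 /122752- 7425 * sqrt(11) /61376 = 0.18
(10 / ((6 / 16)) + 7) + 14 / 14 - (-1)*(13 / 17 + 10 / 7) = 13159 / 357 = 36.86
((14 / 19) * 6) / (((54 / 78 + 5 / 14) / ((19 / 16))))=1911 / 382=5.00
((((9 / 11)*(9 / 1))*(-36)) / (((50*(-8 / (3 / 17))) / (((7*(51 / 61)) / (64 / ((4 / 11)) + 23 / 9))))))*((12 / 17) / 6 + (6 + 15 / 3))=78121827 / 1833104900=0.04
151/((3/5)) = 755/3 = 251.67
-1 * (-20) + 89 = 109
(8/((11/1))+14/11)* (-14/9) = -28/9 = -3.11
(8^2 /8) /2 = 4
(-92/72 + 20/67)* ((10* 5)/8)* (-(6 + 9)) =147625/1608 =91.81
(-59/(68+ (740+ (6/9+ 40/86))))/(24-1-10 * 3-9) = 7611/1670048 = 0.00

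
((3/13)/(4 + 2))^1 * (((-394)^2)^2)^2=290361999865470382208/13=22335538451190029400.62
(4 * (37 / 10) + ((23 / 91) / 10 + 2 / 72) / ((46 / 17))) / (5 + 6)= 11166277 / 8288280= 1.35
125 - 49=76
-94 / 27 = -3.48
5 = 5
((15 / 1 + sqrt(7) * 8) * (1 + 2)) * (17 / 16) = 765 / 16 + 51 * sqrt(7) / 2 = 115.28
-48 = -48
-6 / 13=-0.46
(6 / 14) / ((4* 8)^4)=3 / 7340032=0.00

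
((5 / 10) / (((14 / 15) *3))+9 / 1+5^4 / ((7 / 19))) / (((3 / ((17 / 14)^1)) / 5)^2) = 115014775 / 16464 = 6985.83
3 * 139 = 417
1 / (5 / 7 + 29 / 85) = 0.95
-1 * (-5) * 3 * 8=120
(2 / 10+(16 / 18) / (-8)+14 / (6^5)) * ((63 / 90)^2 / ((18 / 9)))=86387 / 3888000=0.02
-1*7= -7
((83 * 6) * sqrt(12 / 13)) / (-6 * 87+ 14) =-249 * sqrt(39) / 1651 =-0.94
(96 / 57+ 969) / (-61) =-18443 / 1159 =-15.91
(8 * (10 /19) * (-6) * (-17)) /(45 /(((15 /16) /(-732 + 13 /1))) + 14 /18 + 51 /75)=-229500 /18441571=-0.01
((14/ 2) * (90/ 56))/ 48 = 15/ 64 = 0.23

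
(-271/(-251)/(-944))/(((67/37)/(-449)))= 4502123/15875248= 0.28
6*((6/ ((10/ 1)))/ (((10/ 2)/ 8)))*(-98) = -14112/ 25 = -564.48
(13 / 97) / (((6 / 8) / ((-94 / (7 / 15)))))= -24440 / 679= -35.99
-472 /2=-236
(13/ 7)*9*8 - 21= 789/ 7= 112.71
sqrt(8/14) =2 * sqrt(7)/7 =0.76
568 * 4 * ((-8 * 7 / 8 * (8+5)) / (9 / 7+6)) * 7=-10130848 / 51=-198644.08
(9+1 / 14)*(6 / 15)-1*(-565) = 19902 / 35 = 568.63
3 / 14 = 0.21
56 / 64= 7 / 8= 0.88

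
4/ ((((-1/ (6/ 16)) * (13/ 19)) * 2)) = -57/ 52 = -1.10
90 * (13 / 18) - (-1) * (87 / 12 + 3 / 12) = 145 / 2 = 72.50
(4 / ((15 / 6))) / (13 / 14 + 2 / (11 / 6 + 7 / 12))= 3248 / 3565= 0.91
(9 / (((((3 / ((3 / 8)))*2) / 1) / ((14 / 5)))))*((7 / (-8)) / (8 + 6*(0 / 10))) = -441 / 2560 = -0.17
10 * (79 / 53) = 790 / 53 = 14.91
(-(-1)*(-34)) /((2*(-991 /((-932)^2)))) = 14900.71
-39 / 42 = -13 / 14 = -0.93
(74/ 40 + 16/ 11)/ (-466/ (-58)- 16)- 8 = -427643/ 50820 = -8.41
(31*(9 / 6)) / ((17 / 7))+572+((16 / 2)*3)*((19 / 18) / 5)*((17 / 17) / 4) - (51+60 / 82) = 11305661 / 20910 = 540.68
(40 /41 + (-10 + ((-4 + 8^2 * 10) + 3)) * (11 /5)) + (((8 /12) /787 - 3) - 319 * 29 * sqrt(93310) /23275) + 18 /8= 2679502901 /1936020 - 9251 * sqrt(93310) /23275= 1262.61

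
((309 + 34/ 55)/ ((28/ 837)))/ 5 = 14253273/ 7700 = 1851.07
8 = 8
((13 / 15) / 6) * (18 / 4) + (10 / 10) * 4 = 4.65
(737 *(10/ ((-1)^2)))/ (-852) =-8.65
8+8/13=112/13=8.62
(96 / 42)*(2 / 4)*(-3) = -24 / 7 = -3.43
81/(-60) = -27/20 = -1.35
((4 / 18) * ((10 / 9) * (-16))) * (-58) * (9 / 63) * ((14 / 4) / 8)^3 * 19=134995 / 2592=52.08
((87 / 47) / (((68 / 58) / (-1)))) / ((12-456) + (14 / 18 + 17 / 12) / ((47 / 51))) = 15138 / 4234241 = 0.00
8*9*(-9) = -648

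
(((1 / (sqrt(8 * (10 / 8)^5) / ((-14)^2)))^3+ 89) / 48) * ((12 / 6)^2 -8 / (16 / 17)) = -5860.01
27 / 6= 9 / 2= 4.50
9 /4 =2.25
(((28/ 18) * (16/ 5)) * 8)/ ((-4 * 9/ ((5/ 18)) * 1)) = -0.31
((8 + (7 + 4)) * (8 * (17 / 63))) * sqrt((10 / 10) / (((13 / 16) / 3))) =10336 * sqrt(39) / 819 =78.81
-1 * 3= -3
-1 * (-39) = 39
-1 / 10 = -0.10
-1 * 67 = -67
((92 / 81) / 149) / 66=46 / 398277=0.00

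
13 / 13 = 1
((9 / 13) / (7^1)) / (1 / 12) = 108 / 91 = 1.19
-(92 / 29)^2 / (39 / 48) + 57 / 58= -249359 / 21866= -11.40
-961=-961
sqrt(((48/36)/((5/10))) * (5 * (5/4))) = 5 * sqrt(6)/3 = 4.08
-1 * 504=-504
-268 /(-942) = 134 /471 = 0.28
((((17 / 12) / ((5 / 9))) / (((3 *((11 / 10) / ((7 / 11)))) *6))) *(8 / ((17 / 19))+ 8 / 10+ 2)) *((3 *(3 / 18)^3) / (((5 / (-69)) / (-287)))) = 23057293 / 435600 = 52.93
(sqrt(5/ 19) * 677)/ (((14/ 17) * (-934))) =-11509 * sqrt(95)/ 248444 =-0.45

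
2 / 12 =1 / 6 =0.17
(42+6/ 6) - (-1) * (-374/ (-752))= 16355/ 376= 43.50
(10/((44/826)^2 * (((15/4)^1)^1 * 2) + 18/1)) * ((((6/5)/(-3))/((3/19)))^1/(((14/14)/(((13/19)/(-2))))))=2217397/4610808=0.48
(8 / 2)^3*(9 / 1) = 576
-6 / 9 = -2 / 3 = -0.67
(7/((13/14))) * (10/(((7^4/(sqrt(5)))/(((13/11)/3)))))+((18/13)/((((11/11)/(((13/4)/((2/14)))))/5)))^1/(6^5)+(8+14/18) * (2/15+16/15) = 20 * sqrt(5)/1617+91183/8640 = 10.58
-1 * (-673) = 673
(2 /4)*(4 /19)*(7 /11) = 14 /209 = 0.07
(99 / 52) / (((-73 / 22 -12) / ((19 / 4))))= -20691 / 35048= -0.59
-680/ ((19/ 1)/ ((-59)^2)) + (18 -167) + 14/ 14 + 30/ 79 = -187220898/ 1501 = -124730.78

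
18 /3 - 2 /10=5.80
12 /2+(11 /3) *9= 39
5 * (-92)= -460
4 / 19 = 0.21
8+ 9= 17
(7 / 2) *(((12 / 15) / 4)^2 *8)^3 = 1792 / 15625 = 0.11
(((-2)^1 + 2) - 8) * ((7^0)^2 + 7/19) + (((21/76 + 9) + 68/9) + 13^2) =174.88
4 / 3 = 1.33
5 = 5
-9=-9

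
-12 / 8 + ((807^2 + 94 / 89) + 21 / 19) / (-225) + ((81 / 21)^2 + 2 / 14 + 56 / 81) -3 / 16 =-7732880889809 / 2684631600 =-2880.43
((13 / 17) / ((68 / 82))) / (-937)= -533 / 541586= -0.00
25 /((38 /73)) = 1825 /38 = 48.03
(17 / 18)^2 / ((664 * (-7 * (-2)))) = 289 / 3011904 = 0.00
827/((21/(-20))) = -16540/21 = -787.62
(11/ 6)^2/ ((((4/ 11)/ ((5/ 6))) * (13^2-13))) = 6655/ 134784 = 0.05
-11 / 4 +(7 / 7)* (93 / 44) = -7 / 11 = -0.64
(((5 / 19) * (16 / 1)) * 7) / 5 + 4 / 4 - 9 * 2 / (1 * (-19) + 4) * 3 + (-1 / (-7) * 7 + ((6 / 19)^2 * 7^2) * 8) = 91308 / 1805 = 50.59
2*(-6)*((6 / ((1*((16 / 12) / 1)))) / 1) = -54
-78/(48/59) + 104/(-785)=-602927/6280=-96.01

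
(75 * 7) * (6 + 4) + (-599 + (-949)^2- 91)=905161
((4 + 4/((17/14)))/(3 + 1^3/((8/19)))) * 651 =645792/731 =883.44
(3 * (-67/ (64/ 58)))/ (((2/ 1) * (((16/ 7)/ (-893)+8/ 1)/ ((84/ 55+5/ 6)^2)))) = -7370504485813/ 116141414400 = -63.46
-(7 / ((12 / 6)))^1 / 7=-1 / 2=-0.50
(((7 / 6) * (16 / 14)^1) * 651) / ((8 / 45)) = 9765 / 2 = 4882.50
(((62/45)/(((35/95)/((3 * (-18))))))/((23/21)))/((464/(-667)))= 5301/20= 265.05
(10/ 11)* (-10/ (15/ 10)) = -200/ 33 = -6.06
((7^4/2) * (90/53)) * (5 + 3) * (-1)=-864360/53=-16308.68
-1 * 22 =-22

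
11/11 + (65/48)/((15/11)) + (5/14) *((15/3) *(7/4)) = 737/144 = 5.12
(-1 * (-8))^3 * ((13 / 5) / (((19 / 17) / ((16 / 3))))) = 1810432 / 285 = 6352.39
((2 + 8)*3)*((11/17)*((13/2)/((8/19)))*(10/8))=203775/544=374.59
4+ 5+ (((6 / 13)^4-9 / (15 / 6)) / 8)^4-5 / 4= 829266404040818152767361 / 106466657469308774560000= 7.79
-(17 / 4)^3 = -4913 / 64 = -76.77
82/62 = 41/31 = 1.32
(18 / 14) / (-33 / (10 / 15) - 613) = -18 / 9275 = -0.00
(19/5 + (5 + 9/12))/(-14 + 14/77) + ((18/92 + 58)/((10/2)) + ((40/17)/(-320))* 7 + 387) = 94591149/237728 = 397.90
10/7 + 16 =122/7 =17.43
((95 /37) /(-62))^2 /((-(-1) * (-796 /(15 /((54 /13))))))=-0.00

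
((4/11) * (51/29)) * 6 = 1224/319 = 3.84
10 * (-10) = -100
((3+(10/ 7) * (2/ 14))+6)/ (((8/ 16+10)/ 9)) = 7.89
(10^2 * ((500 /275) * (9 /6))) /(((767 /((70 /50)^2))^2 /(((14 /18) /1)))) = 134456 /97067685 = 0.00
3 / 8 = 0.38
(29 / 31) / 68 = 29 / 2108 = 0.01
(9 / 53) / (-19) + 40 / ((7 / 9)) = 51.42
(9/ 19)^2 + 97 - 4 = 33654/ 361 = 93.22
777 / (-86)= -777 / 86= -9.03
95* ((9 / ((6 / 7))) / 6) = 665 / 4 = 166.25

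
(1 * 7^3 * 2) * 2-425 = 947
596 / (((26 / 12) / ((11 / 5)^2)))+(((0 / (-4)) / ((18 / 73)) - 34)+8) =424246 / 325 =1305.37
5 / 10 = 1 / 2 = 0.50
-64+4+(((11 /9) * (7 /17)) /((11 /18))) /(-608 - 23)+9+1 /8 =-4366001 /85816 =-50.88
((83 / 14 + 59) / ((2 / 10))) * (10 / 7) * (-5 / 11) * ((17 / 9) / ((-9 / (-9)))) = -214625 / 539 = -398.19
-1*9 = -9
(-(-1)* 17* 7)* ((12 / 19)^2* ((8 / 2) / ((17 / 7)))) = 28224 / 361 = 78.18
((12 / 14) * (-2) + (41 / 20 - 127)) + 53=-10313 / 140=-73.66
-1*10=-10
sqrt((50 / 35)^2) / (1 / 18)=180 / 7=25.71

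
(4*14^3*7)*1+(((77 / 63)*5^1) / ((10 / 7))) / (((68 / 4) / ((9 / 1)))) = 2612365 / 34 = 76834.26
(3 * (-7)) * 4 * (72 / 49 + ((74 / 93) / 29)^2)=-2095930288 / 16972221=-123.49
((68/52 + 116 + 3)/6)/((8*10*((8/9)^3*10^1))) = 95013/2662400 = 0.04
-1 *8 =-8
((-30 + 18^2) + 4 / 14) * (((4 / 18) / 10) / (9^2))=412 / 5103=0.08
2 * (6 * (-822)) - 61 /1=-9925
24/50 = 12/25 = 0.48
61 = 61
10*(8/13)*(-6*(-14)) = 6720/13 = 516.92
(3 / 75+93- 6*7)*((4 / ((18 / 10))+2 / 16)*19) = 1024309 / 450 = 2276.24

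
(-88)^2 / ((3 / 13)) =100672 / 3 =33557.33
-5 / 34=-0.15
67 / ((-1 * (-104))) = 67 / 104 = 0.64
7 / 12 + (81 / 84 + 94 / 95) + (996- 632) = 1462483 / 3990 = 366.54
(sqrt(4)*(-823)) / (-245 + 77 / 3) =2469 / 329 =7.50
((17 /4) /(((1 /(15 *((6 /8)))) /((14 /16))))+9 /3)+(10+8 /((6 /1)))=21569 /384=56.17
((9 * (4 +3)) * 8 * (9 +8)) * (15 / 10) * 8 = 102816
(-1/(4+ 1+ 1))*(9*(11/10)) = -33/20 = -1.65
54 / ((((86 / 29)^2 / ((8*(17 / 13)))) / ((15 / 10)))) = 2316114 / 24037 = 96.36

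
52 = 52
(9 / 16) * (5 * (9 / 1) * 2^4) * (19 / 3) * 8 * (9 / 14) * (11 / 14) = 507870 / 49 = 10364.69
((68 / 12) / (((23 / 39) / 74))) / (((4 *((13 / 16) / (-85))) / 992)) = -424298240 / 23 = -18447749.57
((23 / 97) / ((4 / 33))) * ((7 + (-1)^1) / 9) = 253 / 194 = 1.30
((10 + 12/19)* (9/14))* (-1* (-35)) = 4545/19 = 239.21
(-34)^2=1156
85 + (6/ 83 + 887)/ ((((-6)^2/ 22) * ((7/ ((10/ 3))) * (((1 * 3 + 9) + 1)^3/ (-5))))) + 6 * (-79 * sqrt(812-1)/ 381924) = 2909221390/ 34464339-79 * sqrt(811)/ 63654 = 84.38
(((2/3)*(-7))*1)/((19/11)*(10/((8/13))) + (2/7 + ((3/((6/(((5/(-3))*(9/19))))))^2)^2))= -2247776608/13668813891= -0.16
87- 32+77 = 132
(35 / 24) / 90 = 7 / 432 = 0.02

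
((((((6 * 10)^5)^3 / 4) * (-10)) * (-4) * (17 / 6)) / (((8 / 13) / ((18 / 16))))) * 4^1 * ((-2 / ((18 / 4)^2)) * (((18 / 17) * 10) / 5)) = -20374682664960000000000000000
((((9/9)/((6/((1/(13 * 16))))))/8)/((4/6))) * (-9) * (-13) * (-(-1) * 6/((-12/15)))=-0.13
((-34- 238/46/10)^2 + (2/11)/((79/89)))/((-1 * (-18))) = 6086722861/91940200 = 66.20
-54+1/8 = -431/8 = -53.88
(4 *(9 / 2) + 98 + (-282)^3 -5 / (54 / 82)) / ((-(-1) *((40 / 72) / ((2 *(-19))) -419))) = 23008726742 / 429909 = 53519.99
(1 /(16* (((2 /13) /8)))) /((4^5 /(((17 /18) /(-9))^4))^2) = 0.00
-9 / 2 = -4.50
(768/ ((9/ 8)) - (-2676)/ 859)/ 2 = 883630/ 2577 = 342.89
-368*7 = -2576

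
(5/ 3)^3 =125/ 27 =4.63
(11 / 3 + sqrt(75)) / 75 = 11 / 225 + sqrt(3) / 15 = 0.16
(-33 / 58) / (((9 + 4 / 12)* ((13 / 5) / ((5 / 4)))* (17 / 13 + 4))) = -825 / 149408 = -0.01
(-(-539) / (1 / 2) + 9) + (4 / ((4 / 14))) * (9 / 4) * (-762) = -22916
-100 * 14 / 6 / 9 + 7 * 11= 1379 / 27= 51.07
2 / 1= 2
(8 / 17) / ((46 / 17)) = 4 / 23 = 0.17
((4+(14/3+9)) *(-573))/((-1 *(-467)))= -10123/467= -21.68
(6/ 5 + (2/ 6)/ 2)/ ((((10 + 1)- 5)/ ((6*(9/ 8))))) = 123/ 80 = 1.54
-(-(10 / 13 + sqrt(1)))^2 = -529 / 169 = -3.13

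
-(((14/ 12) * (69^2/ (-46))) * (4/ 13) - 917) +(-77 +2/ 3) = 34235/ 39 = 877.82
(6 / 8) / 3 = 0.25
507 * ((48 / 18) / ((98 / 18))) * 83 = 1009944 / 49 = 20611.10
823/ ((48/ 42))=5761/ 8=720.12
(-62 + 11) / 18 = -17 / 6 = -2.83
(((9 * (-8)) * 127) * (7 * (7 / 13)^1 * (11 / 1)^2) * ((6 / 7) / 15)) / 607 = -392.60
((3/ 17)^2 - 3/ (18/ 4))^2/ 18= 303601/ 13530402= 0.02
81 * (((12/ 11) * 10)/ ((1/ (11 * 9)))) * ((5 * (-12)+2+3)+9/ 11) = -52138080/ 11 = -4739825.45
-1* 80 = -80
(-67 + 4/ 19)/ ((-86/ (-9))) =-11421/ 1634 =-6.99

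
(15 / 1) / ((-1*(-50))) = 3 / 10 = 0.30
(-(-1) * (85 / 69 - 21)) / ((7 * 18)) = -682 / 4347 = -0.16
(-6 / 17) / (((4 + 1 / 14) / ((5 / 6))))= -70 / 969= -0.07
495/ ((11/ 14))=630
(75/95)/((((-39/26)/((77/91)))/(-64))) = 7040/247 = 28.50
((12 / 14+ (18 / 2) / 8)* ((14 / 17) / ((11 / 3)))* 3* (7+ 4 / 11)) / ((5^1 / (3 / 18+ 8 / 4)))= 350649 / 82280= 4.26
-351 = -351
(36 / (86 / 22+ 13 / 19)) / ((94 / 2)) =627 / 3760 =0.17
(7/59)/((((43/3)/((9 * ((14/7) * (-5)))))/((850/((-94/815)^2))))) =-266769365625/5604233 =-47601.41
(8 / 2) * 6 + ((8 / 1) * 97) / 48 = 241 / 6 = 40.17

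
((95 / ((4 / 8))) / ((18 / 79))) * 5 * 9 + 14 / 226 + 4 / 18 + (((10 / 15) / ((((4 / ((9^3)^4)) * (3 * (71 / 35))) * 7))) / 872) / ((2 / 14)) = 1121734338592691 / 125929008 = 8907672.32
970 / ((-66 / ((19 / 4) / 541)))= -9215 / 71412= -0.13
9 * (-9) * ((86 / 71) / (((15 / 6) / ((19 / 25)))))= -264708 / 8875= -29.83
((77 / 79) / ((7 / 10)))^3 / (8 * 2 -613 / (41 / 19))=-54571000 / 5418991649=-0.01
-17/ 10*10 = -17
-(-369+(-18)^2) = 45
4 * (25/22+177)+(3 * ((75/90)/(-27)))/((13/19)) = 5501231/7722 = 712.41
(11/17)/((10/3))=33/170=0.19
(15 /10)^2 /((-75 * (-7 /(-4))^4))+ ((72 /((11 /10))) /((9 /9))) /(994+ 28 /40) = 1198752 /19147975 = 0.06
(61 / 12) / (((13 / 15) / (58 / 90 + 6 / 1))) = 1403 / 36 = 38.97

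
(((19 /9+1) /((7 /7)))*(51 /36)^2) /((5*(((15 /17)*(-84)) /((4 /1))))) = -4913 /72900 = -0.07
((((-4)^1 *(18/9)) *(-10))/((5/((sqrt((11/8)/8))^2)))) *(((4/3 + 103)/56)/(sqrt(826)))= 3443 *sqrt(826)/555072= 0.18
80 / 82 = 40 / 41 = 0.98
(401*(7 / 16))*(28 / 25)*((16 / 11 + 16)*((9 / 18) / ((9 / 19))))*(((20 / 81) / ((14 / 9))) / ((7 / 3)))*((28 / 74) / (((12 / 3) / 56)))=23893184 / 18315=1304.57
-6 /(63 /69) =-46 /7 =-6.57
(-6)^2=36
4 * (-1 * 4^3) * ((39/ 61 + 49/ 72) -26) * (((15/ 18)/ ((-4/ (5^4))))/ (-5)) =270987500/ 1647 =164534.00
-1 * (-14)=14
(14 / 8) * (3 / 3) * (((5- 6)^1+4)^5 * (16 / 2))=3402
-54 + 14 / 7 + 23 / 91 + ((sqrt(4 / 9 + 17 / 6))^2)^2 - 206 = -7282649 / 29484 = -247.00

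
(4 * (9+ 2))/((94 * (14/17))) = 187/329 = 0.57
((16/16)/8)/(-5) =-1/40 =-0.02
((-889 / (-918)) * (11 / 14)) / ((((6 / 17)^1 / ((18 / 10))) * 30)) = 1397 / 10800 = 0.13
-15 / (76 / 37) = -555 / 76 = -7.30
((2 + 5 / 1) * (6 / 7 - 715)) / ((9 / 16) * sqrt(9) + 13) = -79984 / 235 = -340.36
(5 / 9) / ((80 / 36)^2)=9 / 80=0.11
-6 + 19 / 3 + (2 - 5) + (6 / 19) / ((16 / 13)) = -1099 / 456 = -2.41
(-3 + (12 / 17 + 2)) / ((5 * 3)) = -1 / 51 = -0.02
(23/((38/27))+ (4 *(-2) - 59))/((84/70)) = -9625/228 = -42.21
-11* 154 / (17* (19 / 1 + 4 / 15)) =-25410 / 4913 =-5.17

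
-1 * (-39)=39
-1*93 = -93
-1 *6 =-6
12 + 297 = 309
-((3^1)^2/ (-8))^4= -6561/ 4096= -1.60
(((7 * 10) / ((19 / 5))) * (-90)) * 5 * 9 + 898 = -1400438 / 19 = -73707.26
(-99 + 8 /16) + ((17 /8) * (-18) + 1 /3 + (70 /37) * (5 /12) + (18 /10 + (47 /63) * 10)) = -5891279 /46620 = -126.37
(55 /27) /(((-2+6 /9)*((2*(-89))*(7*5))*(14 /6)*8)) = 11 /837312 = 0.00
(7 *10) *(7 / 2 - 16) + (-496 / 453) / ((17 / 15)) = -2248605 / 2567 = -875.97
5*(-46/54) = -115/27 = -4.26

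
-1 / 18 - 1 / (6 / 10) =-31 / 18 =-1.72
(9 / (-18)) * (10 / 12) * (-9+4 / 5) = 41 / 12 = 3.42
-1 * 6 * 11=-66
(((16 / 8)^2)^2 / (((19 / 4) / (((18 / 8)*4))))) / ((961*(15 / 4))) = 768 / 91295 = 0.01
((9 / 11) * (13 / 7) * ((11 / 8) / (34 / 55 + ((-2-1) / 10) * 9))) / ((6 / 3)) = -6435 / 12824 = -0.50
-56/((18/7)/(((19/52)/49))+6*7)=-76/525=-0.14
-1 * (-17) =17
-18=-18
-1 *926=-926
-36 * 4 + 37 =-107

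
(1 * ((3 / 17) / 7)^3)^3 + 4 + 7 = 52639934194369241152 / 4785448563124474679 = 11.00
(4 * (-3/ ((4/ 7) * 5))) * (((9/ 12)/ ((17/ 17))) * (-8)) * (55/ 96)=231/ 16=14.44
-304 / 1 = -304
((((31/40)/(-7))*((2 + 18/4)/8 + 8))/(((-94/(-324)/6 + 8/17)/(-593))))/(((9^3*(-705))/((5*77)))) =-3437621/4116000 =-0.84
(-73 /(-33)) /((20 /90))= 219 /22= 9.95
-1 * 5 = -5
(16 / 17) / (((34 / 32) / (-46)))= -11776 / 289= -40.75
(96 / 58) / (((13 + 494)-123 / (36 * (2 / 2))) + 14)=576 / 180119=0.00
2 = 2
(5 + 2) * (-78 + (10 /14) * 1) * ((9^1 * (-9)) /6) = 14607 /2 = 7303.50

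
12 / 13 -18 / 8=-69 / 52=-1.33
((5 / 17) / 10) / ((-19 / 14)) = -7 / 323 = -0.02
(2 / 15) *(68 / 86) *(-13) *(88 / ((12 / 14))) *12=-1089088 / 645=-1688.51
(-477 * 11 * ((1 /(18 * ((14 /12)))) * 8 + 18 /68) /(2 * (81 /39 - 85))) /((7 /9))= 8575983 /326536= 26.26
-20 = -20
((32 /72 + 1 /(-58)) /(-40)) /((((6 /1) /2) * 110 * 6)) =-223 /41342400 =-0.00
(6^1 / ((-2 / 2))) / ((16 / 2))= -3 / 4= -0.75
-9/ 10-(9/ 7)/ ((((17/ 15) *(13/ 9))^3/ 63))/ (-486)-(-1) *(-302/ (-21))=15321766808/ 1133355405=13.52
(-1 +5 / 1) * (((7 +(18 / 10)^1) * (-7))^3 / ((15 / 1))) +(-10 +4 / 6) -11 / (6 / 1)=-233786771 / 3750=-62343.14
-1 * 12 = -12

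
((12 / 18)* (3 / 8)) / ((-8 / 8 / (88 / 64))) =-11 / 32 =-0.34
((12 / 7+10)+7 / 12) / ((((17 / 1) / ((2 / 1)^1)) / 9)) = 3099 / 238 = 13.02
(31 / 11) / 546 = 31 / 6006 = 0.01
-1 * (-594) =594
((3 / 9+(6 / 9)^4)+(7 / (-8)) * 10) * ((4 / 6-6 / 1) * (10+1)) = 117172 / 243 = 482.19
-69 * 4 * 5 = -1380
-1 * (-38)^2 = -1444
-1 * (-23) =23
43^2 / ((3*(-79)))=-1849 / 237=-7.80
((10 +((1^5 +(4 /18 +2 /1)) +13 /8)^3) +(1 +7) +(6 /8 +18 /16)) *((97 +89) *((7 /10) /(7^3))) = 1547732443 /30481920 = 50.78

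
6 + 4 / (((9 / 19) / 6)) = 170 / 3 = 56.67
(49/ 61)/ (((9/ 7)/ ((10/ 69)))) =3430/ 37881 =0.09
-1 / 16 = -0.06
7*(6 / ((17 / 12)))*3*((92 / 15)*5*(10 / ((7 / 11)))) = 728640 / 17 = 42861.18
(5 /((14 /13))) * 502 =2330.71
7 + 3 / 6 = 15 / 2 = 7.50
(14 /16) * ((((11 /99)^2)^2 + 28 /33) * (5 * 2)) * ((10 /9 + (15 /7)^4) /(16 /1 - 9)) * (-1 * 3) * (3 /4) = -52.98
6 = 6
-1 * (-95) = 95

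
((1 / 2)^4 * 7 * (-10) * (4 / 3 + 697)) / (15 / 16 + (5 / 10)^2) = -146650 / 57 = -2572.81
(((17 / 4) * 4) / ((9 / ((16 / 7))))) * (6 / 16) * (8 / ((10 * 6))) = 68 / 315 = 0.22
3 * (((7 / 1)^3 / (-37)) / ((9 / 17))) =-5831 / 111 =-52.53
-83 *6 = -498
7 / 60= 0.12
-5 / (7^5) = -5 / 16807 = -0.00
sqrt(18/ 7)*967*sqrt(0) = 0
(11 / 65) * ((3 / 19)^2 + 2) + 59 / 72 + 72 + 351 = 716613427 / 1689480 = 424.16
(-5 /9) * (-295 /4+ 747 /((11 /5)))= -58475 /396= -147.66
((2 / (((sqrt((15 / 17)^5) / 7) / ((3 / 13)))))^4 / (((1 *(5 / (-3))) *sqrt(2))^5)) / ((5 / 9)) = -29042408129868294 *sqrt(2) / 4358062744140625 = -9.42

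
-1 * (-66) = 66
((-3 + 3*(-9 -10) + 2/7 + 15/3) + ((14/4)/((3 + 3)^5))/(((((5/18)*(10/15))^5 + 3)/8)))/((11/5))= -94215596245/3788386448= -24.87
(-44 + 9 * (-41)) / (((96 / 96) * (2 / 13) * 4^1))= -5369 / 8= -671.12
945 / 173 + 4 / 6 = 3181 / 519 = 6.13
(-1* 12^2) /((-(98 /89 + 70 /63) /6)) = 173016 /443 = 390.56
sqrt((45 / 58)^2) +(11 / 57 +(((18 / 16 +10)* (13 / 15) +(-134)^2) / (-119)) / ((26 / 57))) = -67511427299 / 204575280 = -330.01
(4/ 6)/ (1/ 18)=12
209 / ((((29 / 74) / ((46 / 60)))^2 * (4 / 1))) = 151358009 / 756900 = 199.97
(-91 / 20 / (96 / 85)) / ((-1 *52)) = 119 / 1536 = 0.08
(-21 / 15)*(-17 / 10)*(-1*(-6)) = 357 / 25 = 14.28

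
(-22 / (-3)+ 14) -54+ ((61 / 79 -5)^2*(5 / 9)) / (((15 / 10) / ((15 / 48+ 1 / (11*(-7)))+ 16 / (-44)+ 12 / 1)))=1202836177 / 25950078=46.35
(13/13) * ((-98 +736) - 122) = 516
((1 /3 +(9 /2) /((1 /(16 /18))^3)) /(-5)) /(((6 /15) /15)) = -26.20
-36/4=-9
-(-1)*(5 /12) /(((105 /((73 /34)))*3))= 73 /25704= 0.00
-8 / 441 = -0.02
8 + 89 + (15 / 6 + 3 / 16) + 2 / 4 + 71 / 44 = 17917 / 176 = 101.80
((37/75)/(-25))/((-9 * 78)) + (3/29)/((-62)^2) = 4036681/73365142500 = 0.00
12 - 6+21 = 27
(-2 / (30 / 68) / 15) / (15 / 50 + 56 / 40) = -8 / 45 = -0.18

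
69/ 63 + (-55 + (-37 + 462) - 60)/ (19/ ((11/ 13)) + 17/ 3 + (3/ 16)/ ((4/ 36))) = 3799277/ 330519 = 11.49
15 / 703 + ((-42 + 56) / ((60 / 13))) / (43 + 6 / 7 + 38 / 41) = 24144101 / 271069770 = 0.09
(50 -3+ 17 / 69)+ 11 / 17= 56179 / 1173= 47.89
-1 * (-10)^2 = -100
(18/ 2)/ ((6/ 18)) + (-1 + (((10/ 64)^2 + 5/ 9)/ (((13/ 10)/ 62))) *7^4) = 1989947227/ 29952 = 66437.87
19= 19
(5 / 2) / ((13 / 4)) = 10 / 13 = 0.77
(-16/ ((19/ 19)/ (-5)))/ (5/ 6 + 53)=480/ 323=1.49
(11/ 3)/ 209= 1/ 57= 0.02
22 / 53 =0.42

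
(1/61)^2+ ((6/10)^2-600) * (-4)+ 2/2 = 2399.56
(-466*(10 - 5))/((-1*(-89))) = -2330/89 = -26.18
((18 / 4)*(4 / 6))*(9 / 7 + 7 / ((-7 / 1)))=6 / 7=0.86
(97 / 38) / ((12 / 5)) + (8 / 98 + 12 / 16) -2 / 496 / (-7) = 328289 / 173166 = 1.90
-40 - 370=-410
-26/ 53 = -0.49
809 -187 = 622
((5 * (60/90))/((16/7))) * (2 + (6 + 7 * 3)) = 42.29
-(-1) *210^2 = 44100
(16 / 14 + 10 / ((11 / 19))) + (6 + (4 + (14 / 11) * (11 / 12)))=13667 / 462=29.58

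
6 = 6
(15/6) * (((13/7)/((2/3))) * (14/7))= 195/14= 13.93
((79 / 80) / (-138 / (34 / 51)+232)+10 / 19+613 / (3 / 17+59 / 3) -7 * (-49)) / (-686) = -3600040253 / 6595204000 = -0.55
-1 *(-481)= 481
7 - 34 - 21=-48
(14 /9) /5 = 14 /45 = 0.31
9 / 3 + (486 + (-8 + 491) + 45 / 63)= 6809 / 7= 972.71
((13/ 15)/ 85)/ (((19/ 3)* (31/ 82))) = 1066/ 250325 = 0.00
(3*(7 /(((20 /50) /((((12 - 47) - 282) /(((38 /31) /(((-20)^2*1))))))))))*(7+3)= -54307105.26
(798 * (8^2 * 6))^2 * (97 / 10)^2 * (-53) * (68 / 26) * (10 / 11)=-796042932570095616 / 715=-1113346758839294.57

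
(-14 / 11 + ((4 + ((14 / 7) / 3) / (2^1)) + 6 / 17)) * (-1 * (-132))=7660 / 17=450.59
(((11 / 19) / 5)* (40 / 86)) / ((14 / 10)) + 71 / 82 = 424089 / 468958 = 0.90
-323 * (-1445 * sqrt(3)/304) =24565 * sqrt(3)/16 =2659.24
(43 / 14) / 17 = 43 / 238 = 0.18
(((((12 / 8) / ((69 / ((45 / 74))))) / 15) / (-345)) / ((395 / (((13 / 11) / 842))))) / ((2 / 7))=-91 / 2864304990800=-0.00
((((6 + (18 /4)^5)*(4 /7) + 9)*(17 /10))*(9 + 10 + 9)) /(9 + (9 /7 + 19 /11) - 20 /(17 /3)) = 265901097 /44420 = 5986.07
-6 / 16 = -3 / 8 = -0.38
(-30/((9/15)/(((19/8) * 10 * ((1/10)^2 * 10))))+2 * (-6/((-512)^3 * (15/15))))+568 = 15074328579/33554432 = 449.25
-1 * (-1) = 1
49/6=8.17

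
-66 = -66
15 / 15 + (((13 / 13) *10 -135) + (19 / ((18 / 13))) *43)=8389 / 18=466.06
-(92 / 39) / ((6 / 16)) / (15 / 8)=-5888 / 1755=-3.35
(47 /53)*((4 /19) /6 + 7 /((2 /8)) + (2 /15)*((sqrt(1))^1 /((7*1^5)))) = 16544 /665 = 24.88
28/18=14/9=1.56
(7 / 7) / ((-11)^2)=1 / 121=0.01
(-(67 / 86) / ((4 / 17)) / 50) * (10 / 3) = -1139 / 5160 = -0.22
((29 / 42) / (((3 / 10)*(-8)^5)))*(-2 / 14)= 145 / 14450688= 0.00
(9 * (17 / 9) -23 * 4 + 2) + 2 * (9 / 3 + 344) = 621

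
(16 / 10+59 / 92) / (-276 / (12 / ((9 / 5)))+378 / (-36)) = -1031 / 23874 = -0.04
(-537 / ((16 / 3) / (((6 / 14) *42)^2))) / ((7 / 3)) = -391473 / 28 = -13981.18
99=99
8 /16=0.50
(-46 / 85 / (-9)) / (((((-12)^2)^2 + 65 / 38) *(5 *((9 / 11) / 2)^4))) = 409479488 / 19776338262225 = 0.00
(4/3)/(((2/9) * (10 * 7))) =3/35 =0.09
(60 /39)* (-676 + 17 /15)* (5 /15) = -40492 /117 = -346.09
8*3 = 24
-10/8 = -5/4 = -1.25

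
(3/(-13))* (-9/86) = 27/1118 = 0.02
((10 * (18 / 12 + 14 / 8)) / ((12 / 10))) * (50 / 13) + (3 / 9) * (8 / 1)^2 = 251 / 2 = 125.50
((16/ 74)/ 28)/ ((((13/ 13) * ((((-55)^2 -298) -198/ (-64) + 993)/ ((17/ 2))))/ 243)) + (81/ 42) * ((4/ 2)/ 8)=40025799/ 82285336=0.49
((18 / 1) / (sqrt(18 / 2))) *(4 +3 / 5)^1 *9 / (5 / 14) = 17388 / 25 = 695.52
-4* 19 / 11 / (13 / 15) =-1140 / 143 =-7.97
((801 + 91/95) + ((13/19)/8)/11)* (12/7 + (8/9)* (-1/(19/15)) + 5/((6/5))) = 4153.54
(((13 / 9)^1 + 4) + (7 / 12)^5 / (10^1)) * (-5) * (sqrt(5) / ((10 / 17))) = -230593559 * sqrt(5) / 4976640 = -103.61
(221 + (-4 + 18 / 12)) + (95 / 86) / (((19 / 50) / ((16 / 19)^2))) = 6847551 / 31046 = 220.56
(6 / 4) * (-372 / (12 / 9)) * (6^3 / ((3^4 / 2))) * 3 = -6696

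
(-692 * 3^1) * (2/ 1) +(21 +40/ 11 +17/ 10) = -4125.66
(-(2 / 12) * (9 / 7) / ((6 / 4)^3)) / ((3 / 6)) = -0.13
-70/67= -1.04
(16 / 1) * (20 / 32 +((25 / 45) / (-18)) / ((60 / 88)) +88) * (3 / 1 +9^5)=6779130232 / 81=83692965.83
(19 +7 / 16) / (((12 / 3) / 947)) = 294517 / 64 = 4601.83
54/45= 6/5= 1.20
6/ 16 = 3/ 8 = 0.38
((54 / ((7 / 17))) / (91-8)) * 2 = 3.16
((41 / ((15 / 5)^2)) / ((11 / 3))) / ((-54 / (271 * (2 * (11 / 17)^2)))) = -122221 / 23409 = -5.22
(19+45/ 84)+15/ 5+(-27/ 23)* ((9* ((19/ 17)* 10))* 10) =-12680879/ 10948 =-1158.28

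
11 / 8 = 1.38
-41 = -41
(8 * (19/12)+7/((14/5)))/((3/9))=91/2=45.50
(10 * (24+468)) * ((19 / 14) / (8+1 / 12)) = 560880 / 679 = 826.04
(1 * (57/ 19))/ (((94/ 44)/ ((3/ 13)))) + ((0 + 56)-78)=-13244/ 611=-21.68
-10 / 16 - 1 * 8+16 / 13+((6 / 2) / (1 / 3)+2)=375 / 104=3.61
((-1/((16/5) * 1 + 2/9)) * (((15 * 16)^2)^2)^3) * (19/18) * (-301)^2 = -11226217850540906250240000000000000/11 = -1020565259140082386385455000000000.00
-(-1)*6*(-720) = -4320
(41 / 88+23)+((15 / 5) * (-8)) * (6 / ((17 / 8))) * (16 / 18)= -55007 / 1496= -36.77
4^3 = 64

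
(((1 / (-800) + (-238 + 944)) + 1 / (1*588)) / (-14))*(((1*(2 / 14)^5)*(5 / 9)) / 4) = -83025653 / 199231522560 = -0.00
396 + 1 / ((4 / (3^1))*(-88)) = 139389 / 352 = 395.99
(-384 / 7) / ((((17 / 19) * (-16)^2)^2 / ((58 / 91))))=-31407 / 47127808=-0.00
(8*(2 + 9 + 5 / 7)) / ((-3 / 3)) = -93.71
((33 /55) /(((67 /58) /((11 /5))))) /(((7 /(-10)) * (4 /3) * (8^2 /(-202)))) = 289971 /75040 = 3.86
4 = 4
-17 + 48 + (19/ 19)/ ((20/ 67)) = 34.35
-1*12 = -12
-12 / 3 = -4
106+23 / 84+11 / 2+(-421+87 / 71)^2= 176322.53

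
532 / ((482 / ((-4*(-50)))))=53200 / 241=220.75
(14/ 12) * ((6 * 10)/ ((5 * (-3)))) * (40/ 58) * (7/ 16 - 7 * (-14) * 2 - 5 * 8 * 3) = -42805/ 174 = -246.01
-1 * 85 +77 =-8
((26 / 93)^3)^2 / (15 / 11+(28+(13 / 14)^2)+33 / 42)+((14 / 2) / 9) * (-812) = -27320088908015044708 / 43258410655583589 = -631.56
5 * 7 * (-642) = -22470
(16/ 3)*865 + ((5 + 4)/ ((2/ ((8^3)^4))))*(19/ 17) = 17626546018064/ 51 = 345618549373.80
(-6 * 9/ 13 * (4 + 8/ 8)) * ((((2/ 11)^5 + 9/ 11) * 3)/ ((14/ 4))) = -213517620/ 14655641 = -14.57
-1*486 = -486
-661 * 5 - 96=-3401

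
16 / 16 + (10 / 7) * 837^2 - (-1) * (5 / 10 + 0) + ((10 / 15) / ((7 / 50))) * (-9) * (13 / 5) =14009841 / 14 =1000702.93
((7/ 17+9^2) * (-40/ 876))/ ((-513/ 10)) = 138400/ 1909899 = 0.07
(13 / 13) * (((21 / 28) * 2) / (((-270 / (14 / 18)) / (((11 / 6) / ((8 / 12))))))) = -0.01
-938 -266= -1204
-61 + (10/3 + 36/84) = -1202/21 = -57.24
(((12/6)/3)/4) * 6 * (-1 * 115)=-115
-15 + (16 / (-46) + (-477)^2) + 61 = 5234217 / 23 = 227574.65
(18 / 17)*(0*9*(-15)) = 0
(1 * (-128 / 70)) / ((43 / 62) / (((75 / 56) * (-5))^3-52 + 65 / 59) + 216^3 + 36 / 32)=-57753493587456 / 318293399468490245905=-0.00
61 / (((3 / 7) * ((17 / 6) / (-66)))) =-56364 / 17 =-3315.53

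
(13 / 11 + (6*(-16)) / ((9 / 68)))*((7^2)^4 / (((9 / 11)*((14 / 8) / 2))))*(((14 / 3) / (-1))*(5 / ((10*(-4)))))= -275522898994 / 81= -3401517271.53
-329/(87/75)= -8225/29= -283.62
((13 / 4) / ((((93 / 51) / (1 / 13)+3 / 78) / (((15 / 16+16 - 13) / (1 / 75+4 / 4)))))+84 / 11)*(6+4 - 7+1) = 458665347 / 14038112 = 32.67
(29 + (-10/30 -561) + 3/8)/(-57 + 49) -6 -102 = -7969/192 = -41.51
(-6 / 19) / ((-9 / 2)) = 4 / 57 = 0.07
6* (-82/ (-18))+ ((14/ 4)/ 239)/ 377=14776913/ 540618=27.33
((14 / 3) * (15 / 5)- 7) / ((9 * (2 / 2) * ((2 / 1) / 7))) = 49 / 18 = 2.72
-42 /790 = -21 /395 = -0.05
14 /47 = 0.30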